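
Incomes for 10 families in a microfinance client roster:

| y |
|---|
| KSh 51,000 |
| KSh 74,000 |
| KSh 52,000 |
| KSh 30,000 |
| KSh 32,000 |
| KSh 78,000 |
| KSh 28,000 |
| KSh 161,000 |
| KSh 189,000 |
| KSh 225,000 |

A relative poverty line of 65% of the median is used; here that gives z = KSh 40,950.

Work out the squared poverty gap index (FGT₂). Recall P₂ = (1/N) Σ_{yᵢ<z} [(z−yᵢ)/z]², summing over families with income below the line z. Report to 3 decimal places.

Poor units: KSh 28,000, KSh 30,000, KSh 32,000 (q = 3 of N = 10).
Gap ratios (z−y)/z: (40950−28000)/40950 = 0.3162; (40950−30000)/40950 = 0.2674; (40950−32000)/40950 = 0.2186.
Squared: 0.1000; 0.0715; 0.0478.
Sum = 0.219278; P₂ = 0.219278 / 10 = 0.022.

0.022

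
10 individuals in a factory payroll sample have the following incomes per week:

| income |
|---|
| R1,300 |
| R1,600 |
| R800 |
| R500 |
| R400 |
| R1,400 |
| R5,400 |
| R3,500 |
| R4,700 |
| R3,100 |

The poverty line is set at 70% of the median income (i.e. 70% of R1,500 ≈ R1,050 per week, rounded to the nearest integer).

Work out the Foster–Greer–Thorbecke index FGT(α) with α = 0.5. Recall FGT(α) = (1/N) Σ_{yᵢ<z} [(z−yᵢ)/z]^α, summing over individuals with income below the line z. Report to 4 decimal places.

Poor units: R400, R500, R800 (q = 3 of N = 10).
Normalized shortfalls: (1050−400)/1050 = 0.6190; (1050−500)/1050 = 0.5238; (1050−800)/1050 = 0.2381.
Raised to α = 0.5: 0.78680; 0.72375; 0.48795.
Sum = 1.998493; FGT(0.5) = 1.998493 / 10 = 0.1998.

0.1998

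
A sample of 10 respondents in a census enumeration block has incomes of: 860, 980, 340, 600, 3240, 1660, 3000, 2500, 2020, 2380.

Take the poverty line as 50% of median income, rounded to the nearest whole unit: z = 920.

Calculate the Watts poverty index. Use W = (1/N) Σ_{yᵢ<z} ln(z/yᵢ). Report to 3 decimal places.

Below z: 340, 600, 860 (q = 3 of N = 10).
Log gaps: ln(920/340) = 0.9954; ln(920/600) = 0.4274; ln(920/860) = 0.0674.
W = 1.490313 / 10 = 0.149.

0.149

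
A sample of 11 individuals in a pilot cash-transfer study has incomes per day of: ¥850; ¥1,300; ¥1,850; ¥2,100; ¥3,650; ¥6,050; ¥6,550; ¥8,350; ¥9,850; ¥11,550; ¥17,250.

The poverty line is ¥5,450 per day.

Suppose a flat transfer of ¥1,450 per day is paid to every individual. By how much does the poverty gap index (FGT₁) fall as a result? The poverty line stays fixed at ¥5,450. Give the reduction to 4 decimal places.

0.1209

Before: below the line — ¥850, ¥1,300, ¥1,850, ¥2,100, ¥3,650; poverty gap index (FGT₁) = 0.291910.
After the ¥1,450 transfer: below the line — ¥2,300, ¥2,750, ¥3,300, ¥3,550, ¥5,100; poverty gap index (FGT₁) = 0.170976.
Reduction = 0.291910 − 0.170976 = 0.1209.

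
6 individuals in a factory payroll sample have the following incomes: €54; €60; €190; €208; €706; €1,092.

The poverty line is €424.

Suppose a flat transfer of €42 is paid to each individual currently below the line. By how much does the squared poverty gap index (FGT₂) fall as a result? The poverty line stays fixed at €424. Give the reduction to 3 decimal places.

Before: below the line — €54, €60, €190, €208; squared poverty gap index (FGT₂) = 0.34377.
After the €42 transfer: below the line — €96, €102, €232, €250; squared poverty gap index (FGT₂) = 0.25811.
Reduction = 0.34377 − 0.25811 = 0.086.

0.086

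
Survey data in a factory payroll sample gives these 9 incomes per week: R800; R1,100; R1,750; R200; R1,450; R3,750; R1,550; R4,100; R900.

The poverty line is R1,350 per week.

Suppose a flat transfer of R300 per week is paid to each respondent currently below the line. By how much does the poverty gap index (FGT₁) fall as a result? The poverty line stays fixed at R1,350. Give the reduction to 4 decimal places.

Before: below the line — R200, R800, R900, R1,100; poverty gap index (FGT₁) = 0.197531.
After the R300 transfer: below the line — R500, R1,100, R1,200; poverty gap index (FGT₁) = 0.102881.
Reduction = 0.197531 − 0.102881 = 0.0947.

0.0947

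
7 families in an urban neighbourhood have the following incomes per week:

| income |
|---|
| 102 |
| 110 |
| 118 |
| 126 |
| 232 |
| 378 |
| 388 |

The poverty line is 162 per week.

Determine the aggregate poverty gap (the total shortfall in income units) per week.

192

Incomes under z: 102, 110, 118, 126 (q = 4 of N = 7).
Individual gaps: 162−102 = 60; 162−110 = 52; 162−118 = 44; 162−126 = 36.
Aggregate gap = 192.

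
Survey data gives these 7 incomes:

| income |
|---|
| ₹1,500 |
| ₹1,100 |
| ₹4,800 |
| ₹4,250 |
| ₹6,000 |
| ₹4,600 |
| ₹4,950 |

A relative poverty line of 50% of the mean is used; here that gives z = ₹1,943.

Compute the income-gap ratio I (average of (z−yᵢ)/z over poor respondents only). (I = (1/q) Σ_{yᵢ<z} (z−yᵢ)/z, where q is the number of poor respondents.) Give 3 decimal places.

Below z: ₹1,100, ₹1,500 (q = 2 of N = 7).
Shortfall ratios (z−y)/z: 0.4339, 0.2280; sum = 0.661863.
I averages over the q = 2 poor units only: 0.661863 / 2 = 0.331.

0.331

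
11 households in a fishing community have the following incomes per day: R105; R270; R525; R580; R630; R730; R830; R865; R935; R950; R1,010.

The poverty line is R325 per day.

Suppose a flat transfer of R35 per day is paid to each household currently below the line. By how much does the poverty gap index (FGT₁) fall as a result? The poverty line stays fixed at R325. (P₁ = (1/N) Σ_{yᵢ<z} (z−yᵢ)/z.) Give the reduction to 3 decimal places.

Before: below the line — R105, R270; poverty gap index (FGT₁) = 0.07692.
After the R35 transfer: below the line — R140, R305; poverty gap index (FGT₁) = 0.05734.
Reduction = 0.07692 − 0.05734 = 0.020.

0.020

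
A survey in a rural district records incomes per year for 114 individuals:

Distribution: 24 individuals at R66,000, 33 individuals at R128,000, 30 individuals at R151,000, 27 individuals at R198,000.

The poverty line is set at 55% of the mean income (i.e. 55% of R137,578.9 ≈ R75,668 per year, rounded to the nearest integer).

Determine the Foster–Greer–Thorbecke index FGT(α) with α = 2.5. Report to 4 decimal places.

0.0012

Below the line: 24×R66,000 (q = 24 of N = 114).
Shortfall ratios: (75668−66000)/75668 = 0.1278 (×24).
Raised to α = 2.5: 0.00584 (×24).
Sum = 0.140046; FGT(2.5) = 0.140046 / 114 = 0.0012.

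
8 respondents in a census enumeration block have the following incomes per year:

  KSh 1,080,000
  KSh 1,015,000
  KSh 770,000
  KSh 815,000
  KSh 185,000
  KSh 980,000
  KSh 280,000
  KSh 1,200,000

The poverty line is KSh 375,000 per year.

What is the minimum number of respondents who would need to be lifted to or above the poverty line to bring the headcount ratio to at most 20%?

Currently q = 2 of N = 8 are below the line (H = 0.250).
A headcount ratio of at most 20% allows at most ⌊0.20 × 8⌋ = 1 poor respondents.
So at least 2 − 1 = 1 must be lifted.

1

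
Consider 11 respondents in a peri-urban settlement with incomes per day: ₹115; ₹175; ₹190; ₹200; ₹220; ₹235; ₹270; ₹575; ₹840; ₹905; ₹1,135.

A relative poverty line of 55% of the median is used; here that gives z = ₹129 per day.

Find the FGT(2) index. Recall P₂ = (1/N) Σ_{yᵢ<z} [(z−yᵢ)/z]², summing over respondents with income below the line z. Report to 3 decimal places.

Below z: ₹115 (q = 1 of N = 11).
Gap ratios (z−y)/z: (129−115)/129 = 0.1085.
Squared: 0.0118.
Sum = 0.011778; P₂ = 0.011778 / 11 = 0.001.

0.001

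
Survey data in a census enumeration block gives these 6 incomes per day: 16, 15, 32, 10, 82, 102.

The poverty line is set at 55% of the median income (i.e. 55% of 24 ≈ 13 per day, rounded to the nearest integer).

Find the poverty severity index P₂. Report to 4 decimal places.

0.0089

Below the line: 10 (q = 1 of N = 6).
Gap ratios (z−y)/z: (13−10)/13 = 0.2308.
Squared: 0.0533.
Sum = 0.053254; P₂ = 0.053254 / 6 = 0.0089.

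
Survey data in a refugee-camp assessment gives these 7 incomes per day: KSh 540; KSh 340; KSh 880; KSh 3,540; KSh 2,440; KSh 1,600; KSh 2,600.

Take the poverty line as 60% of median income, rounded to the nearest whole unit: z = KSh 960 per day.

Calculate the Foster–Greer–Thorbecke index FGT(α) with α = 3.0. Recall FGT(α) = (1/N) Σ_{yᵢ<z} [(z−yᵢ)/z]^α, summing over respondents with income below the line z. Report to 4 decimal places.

0.0505

Below z: KSh 340, KSh 540, KSh 880 (q = 3 of N = 7).
Relative gaps: (960−340)/960 = 0.6458; (960−540)/960 = 0.4375; (960−880)/960 = 0.0833.
Raised to α = 3.0: 0.26938; 0.08374; 0.00058.
Sum = 0.353696; FGT(3.0) = 0.353696 / 7 = 0.0505.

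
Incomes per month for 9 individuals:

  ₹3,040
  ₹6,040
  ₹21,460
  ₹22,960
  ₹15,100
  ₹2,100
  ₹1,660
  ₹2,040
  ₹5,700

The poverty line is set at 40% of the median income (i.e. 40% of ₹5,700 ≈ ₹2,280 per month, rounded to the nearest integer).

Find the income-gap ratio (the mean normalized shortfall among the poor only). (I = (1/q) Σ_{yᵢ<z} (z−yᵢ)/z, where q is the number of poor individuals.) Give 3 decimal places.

Incomes under z: ₹1,660, ₹2,040, ₹2,100 (q = 3 of N = 9).
Relative gaps: 0.2719, 0.1053, 0.0789; sum = 0.456140.
The income-gap ratio divides by q (the poor only): 0.456140 / 3 = 0.152.

0.152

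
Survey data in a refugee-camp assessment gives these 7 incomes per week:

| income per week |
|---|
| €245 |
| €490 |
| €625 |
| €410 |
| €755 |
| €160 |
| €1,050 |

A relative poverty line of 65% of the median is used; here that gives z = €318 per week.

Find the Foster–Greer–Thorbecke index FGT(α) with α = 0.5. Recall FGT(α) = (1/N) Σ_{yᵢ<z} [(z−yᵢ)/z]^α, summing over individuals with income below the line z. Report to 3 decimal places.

Below the line: €160, €245 (q = 2 of N = 7).
Gap ratios (z−y)/z: (318−160)/318 = 0.4969; (318−245)/318 = 0.2296.
Raised to α = 0.5: 0.70488; 0.47912.
Sum = 1.184004; FGT(0.5) = 1.184004 / 7 = 0.169.

0.169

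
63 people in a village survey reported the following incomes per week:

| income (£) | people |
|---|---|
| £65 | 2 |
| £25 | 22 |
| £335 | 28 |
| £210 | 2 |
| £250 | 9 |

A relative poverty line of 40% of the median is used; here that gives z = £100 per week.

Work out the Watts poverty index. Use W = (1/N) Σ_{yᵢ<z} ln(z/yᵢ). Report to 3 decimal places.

Poor units: 22×£25, 2×£65 (q = 24 of N = 63).
Log gaps: ln(100/25) = 1.3863 (×22); ln(100/65) = 0.4308 (×2).
W = 31.360042 / 63 = 0.498.

0.498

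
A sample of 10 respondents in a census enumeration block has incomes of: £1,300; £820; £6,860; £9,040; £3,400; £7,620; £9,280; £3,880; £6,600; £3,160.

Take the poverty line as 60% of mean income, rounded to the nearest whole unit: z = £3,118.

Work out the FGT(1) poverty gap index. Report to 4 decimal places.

Below the line: £820, £1,300 (q = 2 of N = 10).
Normalized shortfalls: (3118−820)/3118 = 0.7370; (3118−1300)/3118 = 0.5831.
Sum of shortfalls = 1.320077; P₁ averages over all N: 1.320077 / 10 = 0.1320.

0.1320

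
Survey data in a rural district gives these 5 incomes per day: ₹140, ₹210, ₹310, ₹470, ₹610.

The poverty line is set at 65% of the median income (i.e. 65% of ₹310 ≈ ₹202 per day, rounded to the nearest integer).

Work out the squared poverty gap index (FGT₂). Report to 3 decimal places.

0.019

Incomes under z: ₹140 (q = 1 of N = 5).
Normalized shortfalls: (202−140)/202 = 0.3069.
Squared: 0.0942.
Sum = 0.094206; P₂ = 0.094206 / 5 = 0.019.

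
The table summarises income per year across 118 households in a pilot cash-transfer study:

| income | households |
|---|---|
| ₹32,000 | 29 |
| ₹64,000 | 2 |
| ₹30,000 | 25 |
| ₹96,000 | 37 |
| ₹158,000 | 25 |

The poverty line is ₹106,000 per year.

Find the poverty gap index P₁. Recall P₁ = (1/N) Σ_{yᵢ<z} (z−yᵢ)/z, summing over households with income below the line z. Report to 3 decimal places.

0.360

Below z: 25×₹30,000, 29×₹32,000, 2×₹64,000, 37×₹96,000 (q = 93 of N = 118).
Relative gaps: (106000−30000)/106000 = 0.7170 (×25); (106000−32000)/106000 = 0.6981 (×29); (106000−64000)/106000 = 0.3962 (×2); (106000−96000)/106000 = 0.0943 (×37).
Σ = 42.452830. Dividing by the full population N = 118 gives P₁ = 0.360.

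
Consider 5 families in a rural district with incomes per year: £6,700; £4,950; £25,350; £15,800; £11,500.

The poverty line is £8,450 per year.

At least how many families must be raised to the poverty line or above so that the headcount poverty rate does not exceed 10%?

2 of the 5 families are poor, so H = 2/5 = 0.400.
A headcount ratio of at most 10% allows at most ⌊0.10 × 5⌋ = 0 poor families.
So at least 2 − 0 = 2 must be lifted.

2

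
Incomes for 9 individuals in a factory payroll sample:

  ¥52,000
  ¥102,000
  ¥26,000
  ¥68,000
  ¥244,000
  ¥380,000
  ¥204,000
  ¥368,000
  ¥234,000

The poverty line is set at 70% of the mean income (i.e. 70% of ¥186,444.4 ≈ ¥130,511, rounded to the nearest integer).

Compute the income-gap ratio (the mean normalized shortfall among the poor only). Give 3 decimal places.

0.525

Below z: ¥26,000, ¥52,000, ¥68,000, ¥102,000 (q = 4 of N = 9).
Shortfall ratios (z−y)/z: 0.8008, 0.6016, 0.4790, 0.2185; sum = 2.099777.
The income-gap ratio divides by q (the poor only): 2.099777 / 4 = 0.525.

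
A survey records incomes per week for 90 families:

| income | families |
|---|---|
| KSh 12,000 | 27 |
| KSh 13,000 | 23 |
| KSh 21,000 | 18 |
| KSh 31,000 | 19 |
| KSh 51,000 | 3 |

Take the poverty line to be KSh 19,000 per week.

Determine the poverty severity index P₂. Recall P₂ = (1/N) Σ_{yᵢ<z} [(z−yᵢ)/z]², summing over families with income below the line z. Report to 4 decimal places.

0.0662

Poor units: 27×KSh 12,000, 23×KSh 13,000 (q = 50 of N = 90).
Normalized shortfalls: (19000−12000)/19000 = 0.3684 (×27); (19000−13000)/19000 = 0.3158 (×23).
Squared: 0.1357 (×27); 0.0997 (×23).
Sum = 5.958449; P₂ = 5.958449 / 90 = 0.0662.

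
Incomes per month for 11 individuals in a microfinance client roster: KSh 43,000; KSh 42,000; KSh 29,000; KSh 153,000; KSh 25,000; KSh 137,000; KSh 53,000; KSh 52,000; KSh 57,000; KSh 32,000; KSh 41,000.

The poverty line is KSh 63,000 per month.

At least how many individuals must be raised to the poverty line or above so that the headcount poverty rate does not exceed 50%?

4

Currently q = 9 of N = 11 are below the line (H = 0.818).
A headcount ratio of at most 50% allows at most ⌊0.50 × 11⌋ = 5 poor individuals.
So at least 9 − 5 = 4 must be lifted.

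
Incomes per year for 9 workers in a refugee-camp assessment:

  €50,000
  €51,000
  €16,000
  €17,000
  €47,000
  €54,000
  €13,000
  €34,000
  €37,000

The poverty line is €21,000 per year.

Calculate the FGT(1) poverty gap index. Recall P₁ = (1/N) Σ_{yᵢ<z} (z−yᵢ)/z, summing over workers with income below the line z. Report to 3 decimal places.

0.090

Below z: €13,000, €16,000, €17,000 (q = 3 of N = 9).
Gap ratios (z−y)/z: (21000−13000)/21000 = 0.3810; (21000−16000)/21000 = 0.2381; (21000−17000)/21000 = 0.1905.
Σ = 0.809524. Dividing by the full population N = 9 gives P₁ = 0.090.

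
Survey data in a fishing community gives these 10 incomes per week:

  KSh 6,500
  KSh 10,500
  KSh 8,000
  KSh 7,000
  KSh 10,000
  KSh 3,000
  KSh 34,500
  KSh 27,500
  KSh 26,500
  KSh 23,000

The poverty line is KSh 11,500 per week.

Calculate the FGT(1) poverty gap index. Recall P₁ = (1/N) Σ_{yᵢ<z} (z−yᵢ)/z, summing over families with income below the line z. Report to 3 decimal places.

0.209

Incomes under z: KSh 3,000, KSh 6,500, KSh 7,000, KSh 8,000, KSh 10,000, KSh 10,500 (q = 6 of N = 10).
Shortfall ratios: (11500−3000)/11500 = 0.7391; (11500−6500)/11500 = 0.4348; (11500−7000)/11500 = 0.3913; (11500−8000)/11500 = 0.3043; (11500−10000)/11500 = 0.1304; (11500−10500)/11500 = 0.0870.
Sum of shortfalls = 2.086957; P₁ averages over all N: 2.086957 / 10 = 0.209.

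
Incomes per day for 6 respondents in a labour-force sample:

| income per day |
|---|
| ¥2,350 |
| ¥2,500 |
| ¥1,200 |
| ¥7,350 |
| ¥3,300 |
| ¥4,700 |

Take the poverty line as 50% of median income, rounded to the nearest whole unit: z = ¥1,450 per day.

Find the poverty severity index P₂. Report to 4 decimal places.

0.0050

Poor units: ¥1,200 (q = 1 of N = 6).
Shortfall ratios: (1450−1200)/1450 = 0.1724.
Squared: 0.0297.
Sum = 0.029727; P₂ = 0.029727 / 6 = 0.0050.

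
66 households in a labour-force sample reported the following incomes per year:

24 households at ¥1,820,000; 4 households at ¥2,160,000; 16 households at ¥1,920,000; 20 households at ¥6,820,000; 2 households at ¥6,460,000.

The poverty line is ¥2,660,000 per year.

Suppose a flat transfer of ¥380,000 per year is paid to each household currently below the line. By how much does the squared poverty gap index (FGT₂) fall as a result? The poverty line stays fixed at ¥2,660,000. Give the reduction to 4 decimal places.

Before: below the line — 24×¥1,820,000, 16×¥1,920,000, 4×¥2,160,000; squared poverty gap index (FGT₂) = 0.057166.
After the ¥380,000 transfer: below the line — 24×¥2,200,000, 16×¥2,300,000, 4×¥2,540,000; squared poverty gap index (FGT₂) = 0.015438.
Reduction = 0.057166 − 0.015438 = 0.0417.

0.0417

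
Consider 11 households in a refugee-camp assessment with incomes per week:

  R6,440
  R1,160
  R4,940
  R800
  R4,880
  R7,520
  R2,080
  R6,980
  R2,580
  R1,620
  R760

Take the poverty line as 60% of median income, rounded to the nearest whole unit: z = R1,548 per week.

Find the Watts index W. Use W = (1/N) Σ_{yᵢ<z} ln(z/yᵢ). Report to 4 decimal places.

Poor units: R760, R800, R1,160 (q = 3 of N = 11).
Log shortfalls: ln(1548/760) = 0.7114; ln(1548/800) = 0.6601; ln(1548/1160) = 0.2885.
W = 1.660052 / 11 = 0.1509.

0.1509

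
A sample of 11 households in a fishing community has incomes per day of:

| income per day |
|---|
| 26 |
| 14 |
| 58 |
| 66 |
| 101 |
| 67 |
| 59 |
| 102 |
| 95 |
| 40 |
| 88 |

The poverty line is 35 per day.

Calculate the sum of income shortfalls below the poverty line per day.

30

Below z: 14, 26 (q = 2 of N = 11).
Individual gaps: 35−14 = 21; 35−26 = 9.
Aggregate gap = 30.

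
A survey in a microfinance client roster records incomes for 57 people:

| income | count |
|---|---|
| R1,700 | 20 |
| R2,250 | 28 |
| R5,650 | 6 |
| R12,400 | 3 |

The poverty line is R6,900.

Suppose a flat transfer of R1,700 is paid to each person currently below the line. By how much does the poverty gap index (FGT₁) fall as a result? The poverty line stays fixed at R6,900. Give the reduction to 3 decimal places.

0.227

Before: below the line — 20×R1,700, 28×R2,250, 6×R5,650; poverty gap index (FGT₁) = 0.61454.
After the R1,700 transfer: below the line — 20×R3,400, 28×R3,950; poverty gap index (FGT₁) = 0.38800.
Reduction = 0.61454 − 0.38800 = 0.227.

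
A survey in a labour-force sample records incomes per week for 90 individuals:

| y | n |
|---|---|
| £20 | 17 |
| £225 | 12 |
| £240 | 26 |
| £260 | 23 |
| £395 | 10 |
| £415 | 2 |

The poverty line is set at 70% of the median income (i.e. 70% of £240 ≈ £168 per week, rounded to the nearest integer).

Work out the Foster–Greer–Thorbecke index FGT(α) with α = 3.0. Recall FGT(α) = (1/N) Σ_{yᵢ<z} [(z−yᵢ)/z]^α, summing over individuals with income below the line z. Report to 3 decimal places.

Incomes under z: 17×£20 (q = 17 of N = 90).
Gap ratios (z−y)/z: (168−20)/168 = 0.8810 (×17).
Raised to α = 3.0: 0.68369 (×17).
Sum = 11.622678; FGT(3.0) = 11.622678 / 90 = 0.129.

0.129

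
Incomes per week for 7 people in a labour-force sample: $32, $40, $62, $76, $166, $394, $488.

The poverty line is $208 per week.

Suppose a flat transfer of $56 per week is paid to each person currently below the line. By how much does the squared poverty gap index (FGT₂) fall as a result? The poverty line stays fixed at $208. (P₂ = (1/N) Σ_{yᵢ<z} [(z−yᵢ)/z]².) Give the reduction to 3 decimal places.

Before: below the line — $32, $40, $62, $76, $166; squared poverty gap index (FGT₂) = 0.32922.
After the $56 transfer: below the line — $88, $96, $118, $132; squared poverty gap index (FGT₂) = 0.13479.
Reduction = 0.32922 − 0.13479 = 0.194.

0.194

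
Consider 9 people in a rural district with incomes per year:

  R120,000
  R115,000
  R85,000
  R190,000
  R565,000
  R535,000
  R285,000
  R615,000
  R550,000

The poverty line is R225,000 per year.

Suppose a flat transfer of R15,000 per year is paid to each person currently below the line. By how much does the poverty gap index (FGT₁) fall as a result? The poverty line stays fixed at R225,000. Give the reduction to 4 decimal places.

0.0296

Before: below the line — R85,000, R115,000, R120,000, R190,000; poverty gap index (FGT₁) = 0.192593.
After the R15,000 transfer: below the line — R100,000, R130,000, R135,000, R205,000; poverty gap index (FGT₁) = 0.162963.
Reduction = 0.192593 − 0.162963 = 0.0296.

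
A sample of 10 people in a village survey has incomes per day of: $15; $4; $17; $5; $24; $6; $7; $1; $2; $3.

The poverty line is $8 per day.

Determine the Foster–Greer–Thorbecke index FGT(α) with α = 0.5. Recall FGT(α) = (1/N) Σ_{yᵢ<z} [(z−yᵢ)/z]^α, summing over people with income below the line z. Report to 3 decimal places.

Below the line: $1, $2, $3, $4, $5, $6, $7 (q = 7 of N = 10).
Relative gaps: (8−1)/8 = 0.8750; (8−2)/8 = 0.7500; (8−3)/8 = 0.6250; (8−4)/8 = 0.5000; (8−5)/8 = 0.3750; (8−6)/8 = 0.2500; (8−7)/8 = 0.1250.
Raised to α = 0.5: 0.93541; 0.86603; 0.79057; 0.70711; 0.61237; 0.50000; 0.35355.
Sum = 4.765042; FGT(0.5) = 4.765042 / 10 = 0.477.

0.477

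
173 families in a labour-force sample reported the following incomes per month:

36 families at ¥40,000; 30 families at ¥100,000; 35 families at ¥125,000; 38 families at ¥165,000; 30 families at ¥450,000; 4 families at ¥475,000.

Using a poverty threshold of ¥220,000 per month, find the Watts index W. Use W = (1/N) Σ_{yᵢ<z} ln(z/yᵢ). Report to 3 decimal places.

0.669

Incomes under z: 36×¥40,000, 30×¥100,000, 35×¥125,000, 38×¥165,000 (q = 139 of N = 173).
Log gaps: ln(220000/40000) = 1.7047 (×36); ln(220000/100000) = 0.7885 (×30); ln(220000/125000) = 0.5653 (×35); ln(220000/165000) = 0.2877 (×38).
W = 115.742554 / 173 = 0.669.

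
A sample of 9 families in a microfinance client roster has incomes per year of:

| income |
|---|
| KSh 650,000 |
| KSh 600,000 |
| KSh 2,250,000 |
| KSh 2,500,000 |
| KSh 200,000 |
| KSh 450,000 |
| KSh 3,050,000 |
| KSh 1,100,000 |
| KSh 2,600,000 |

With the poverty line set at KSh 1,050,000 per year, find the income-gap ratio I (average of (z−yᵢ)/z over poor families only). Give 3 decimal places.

0.548

Poor units: KSh 200,000, KSh 450,000, KSh 600,000, KSh 650,000 (q = 4 of N = 9).
Shortfall ratios (z−y)/z: 0.8095, 0.5714, 0.4286, 0.3810; sum = 2.190476.
I averages over the q = 4 poor units only: 2.190476 / 4 = 0.548.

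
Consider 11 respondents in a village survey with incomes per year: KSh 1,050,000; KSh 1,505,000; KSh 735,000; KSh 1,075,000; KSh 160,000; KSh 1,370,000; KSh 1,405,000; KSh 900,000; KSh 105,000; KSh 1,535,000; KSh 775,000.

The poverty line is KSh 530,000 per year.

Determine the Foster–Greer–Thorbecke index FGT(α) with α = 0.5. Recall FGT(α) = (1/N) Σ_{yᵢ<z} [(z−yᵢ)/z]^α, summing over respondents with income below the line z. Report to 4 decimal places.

0.1574

Poor units: KSh 105,000, KSh 160,000 (q = 2 of N = 11).
Normalized shortfalls: (530000−105000)/530000 = 0.8019; (530000−160000)/530000 = 0.6981.
Raised to α = 0.5: 0.89548; 0.83553.
Sum = 1.731013; FGT(0.5) = 1.731013 / 11 = 0.1574.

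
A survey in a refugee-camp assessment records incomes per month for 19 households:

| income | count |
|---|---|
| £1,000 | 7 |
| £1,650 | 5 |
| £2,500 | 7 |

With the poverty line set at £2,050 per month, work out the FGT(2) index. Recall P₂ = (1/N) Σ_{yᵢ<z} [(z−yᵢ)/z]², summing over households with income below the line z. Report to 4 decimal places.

Incomes under z: 7×£1,000, 5×£1,650 (q = 12 of N = 19).
Relative gaps: (2050−1000)/2050 = 0.5122 (×7); (2050−1650)/2050 = 0.1951 (×5).
Squared: 0.2623 (×7); 0.0381 (×5).
Sum = 2.026770; P₂ = 2.026770 / 19 = 0.1067.

0.1067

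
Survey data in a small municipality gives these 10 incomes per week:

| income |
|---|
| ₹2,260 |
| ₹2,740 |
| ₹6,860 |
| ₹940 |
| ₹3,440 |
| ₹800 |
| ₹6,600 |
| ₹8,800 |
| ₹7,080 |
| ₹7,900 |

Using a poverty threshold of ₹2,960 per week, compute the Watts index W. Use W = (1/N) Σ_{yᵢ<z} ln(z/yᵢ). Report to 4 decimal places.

Below z: ₹800, ₹940, ₹2,260, ₹2,740 (q = 4 of N = 10).
Log shortfalls: ln(2960/800) = 1.3083; ln(2960/940) = 1.1471; ln(2960/2260) = 0.2698; ln(2960/2740) = 0.0772.
W = 2.802453 / 10 = 0.2802.

0.2802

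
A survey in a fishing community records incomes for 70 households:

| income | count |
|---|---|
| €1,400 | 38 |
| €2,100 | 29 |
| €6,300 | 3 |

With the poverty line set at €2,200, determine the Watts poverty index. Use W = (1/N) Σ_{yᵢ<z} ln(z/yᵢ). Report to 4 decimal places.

0.2646

Below z: 38×€1,400, 29×€2,100 (q = 67 of N = 70).
ln(z/y) terms: ln(2200/1400) = 0.4520 (×38); ln(2200/2100) = 0.0465 (×29).
W = 18.524515 / 70 = 0.2646.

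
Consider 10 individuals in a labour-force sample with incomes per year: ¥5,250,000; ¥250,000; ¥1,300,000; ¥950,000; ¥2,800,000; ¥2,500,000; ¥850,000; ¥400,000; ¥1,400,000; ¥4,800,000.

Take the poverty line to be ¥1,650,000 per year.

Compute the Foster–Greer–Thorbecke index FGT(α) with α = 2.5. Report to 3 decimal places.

Poor units: ¥250,000, ¥400,000, ¥850,000, ¥950,000, ¥1,300,000, ¥1,400,000 (q = 6 of N = 10).
Relative gaps: (1650000−250000)/1650000 = 0.8485; (1650000−400000)/1650000 = 0.7576; (1650000−850000)/1650000 = 0.4848; (1650000−950000)/1650000 = 0.4242; (1650000−1300000)/1650000 = 0.2121; (1650000−1400000)/1650000 = 0.1515.
Raised to α = 2.5: 0.66315; 0.49953; 0.16369; 0.11723; 0.02072; 0.00894.
Sum = 1.473257; FGT(2.5) = 1.473257 / 10 = 0.147.

0.147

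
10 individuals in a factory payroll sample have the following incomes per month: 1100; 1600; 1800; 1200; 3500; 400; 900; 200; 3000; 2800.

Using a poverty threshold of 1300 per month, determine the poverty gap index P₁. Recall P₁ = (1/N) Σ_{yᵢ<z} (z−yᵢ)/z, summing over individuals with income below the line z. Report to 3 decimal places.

0.208

Below z: 200, 400, 900, 1100, 1200 (q = 5 of N = 10).
Gap ratios (z−y)/z: (1300−200)/1300 = 0.8462; (1300−400)/1300 = 0.6923; (1300−900)/1300 = 0.3077; (1300−1100)/1300 = 0.1538; (1300−1200)/1300 = 0.0769.
Σ = 2.076923. Dividing by the full population N = 10 gives P₁ = 0.208.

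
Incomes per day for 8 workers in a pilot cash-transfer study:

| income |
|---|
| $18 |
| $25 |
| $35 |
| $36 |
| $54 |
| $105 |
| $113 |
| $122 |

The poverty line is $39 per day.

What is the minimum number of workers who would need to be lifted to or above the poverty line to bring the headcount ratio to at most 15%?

3

Currently q = 4 of N = 8 are below the line (H = 0.500).
A headcount ratio of at most 15% allows at most ⌊0.15 × 8⌋ = 1 poor workers.
So at least 4 − 1 = 3 must be lifted.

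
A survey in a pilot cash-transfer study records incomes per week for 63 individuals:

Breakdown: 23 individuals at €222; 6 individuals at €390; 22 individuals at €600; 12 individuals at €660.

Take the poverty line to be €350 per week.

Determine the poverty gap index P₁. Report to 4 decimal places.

Incomes under z: 23×€222 (q = 23 of N = 63).
Relative gaps: (350−222)/350 = 0.3657 (×23).
Sum of shortfalls = 8.411429; P₁ averages over all N: 8.411429 / 63 = 0.1335.

0.1335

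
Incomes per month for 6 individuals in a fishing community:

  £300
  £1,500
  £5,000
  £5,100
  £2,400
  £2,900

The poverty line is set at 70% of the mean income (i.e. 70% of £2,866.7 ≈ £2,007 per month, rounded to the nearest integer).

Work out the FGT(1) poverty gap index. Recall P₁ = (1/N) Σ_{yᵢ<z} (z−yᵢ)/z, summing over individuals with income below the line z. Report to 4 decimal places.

Poor units: £300, £1,500 (q = 2 of N = 6).
Gap ratios (z−y)/z: (2007−300)/2007 = 0.8505; (2007−1500)/2007 = 0.2526.
Sum of shortfalls = 1.103139; P₁ averages over all N: 1.103139 / 6 = 0.1839.

0.1839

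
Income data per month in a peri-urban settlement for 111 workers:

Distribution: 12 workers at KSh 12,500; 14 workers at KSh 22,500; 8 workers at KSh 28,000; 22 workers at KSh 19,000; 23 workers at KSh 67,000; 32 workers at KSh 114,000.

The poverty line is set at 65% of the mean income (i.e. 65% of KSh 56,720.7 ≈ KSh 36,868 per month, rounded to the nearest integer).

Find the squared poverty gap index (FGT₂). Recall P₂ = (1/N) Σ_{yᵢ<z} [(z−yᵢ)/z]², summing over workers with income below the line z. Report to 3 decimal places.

0.117

Poor units: 12×KSh 12,500, 22×KSh 19,000, 14×KSh 22,500, 8×KSh 28,000 (q = 56 of N = 111).
Relative gaps: (36868−12500)/36868 = 0.6610 (×12); (36868−19000)/36868 = 0.4846 (×22); (36868−22500)/36868 = 0.3897 (×14); (36868−28000)/36868 = 0.2405 (×8).
Squared: 0.4369 (×12); 0.2349 (×22); 0.1519 (×14); 0.0579 (×8).
Sum = 12.998877; P₂ = 12.998877 / 111 = 0.117.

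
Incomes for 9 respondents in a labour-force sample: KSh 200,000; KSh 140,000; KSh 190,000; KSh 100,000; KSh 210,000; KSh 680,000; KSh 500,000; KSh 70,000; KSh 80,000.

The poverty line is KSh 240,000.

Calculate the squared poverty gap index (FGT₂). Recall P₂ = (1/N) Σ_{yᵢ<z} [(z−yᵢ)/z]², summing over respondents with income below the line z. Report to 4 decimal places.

0.1719

Incomes under z: KSh 70,000, KSh 80,000, KSh 100,000, KSh 140,000, KSh 190,000, KSh 200,000, KSh 210,000 (q = 7 of N = 9).
Relative gaps: (240000−70000)/240000 = 0.7083; (240000−80000)/240000 = 0.6667; (240000−100000)/240000 = 0.5833; (240000−140000)/240000 = 0.4167; (240000−190000)/240000 = 0.2083; (240000−200000)/240000 = 0.1667; (240000−210000)/240000 = 0.1250.
Squared: 0.5017; 0.4444; 0.3403; 0.1736; 0.0434; 0.0278; 0.0156.
Sum = 1.546875; P₂ = 1.546875 / 9 = 0.1719.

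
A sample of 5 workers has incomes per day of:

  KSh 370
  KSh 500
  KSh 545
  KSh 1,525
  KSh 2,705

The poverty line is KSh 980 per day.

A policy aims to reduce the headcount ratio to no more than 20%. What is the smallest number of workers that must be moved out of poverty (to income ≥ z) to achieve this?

2

3 of the 5 workers are poor, so H = 3/5 = 0.600.
A headcount ratio of at most 20% allows at most ⌊0.20 × 5⌋ = 1 poor workers.
So at least 3 − 1 = 2 must be lifted.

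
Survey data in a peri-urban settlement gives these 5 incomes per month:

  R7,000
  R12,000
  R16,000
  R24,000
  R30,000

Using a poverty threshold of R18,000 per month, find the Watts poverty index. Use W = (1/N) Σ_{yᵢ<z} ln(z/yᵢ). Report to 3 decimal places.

0.294

Below the line: R7,000, R12,000, R16,000 (q = 3 of N = 5).
ln(z/y) terms: ln(18000/7000) = 0.9445; ln(18000/12000) = 0.4055; ln(18000/16000) = 0.1178.
W = 1.467710 / 5 = 0.294.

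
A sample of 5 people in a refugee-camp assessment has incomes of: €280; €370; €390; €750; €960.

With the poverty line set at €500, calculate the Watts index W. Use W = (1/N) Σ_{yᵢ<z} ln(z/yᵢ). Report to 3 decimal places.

0.226

Incomes under z: €280, €370, €390 (q = 3 of N = 5).
Log gaps: ln(500/280) = 0.5798; ln(500/370) = 0.3011; ln(500/390) = 0.2485.
W = 1.129385 / 5 = 0.226.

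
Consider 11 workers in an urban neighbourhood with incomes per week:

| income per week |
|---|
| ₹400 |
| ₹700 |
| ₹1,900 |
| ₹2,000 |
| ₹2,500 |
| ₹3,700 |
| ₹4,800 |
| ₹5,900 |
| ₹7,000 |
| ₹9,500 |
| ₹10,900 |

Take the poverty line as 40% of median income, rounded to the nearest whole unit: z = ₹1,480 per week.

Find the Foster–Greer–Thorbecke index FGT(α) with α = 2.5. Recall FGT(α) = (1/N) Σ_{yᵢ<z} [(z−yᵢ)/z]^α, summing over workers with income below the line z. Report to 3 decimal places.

Below the line: ₹400, ₹700 (q = 2 of N = 11).
Normalized shortfalls: (1480−400)/1480 = 0.7297; (1480−700)/1480 = 0.5270.
Raised to α = 2.5: 0.45489; 0.20164.
Sum = 0.656531; FGT(2.5) = 0.656531 / 11 = 0.060.

0.060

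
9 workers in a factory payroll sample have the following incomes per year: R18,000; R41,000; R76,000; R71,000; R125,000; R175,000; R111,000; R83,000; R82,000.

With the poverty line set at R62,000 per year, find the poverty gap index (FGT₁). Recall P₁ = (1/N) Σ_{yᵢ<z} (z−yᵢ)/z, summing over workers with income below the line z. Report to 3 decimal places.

0.116

Below z: R18,000, R41,000 (q = 2 of N = 9).
Normalized shortfalls: (62000−18000)/62000 = 0.7097; (62000−41000)/62000 = 0.3387.
Σ = 1.048387. Dividing by the full population N = 9 gives P₁ = 0.116.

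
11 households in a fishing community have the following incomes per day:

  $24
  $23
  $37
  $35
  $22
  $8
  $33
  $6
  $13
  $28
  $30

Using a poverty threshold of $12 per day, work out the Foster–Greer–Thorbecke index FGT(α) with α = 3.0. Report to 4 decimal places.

Below z: $6, $8 (q = 2 of N = 11).
Normalized shortfalls: (12−6)/12 = 0.5000; (12−8)/12 = 0.3333.
Raised to α = 3.0: 0.12500; 0.03704.
Sum = 0.162037; FGT(3.0) = 0.162037 / 11 = 0.0147.

0.0147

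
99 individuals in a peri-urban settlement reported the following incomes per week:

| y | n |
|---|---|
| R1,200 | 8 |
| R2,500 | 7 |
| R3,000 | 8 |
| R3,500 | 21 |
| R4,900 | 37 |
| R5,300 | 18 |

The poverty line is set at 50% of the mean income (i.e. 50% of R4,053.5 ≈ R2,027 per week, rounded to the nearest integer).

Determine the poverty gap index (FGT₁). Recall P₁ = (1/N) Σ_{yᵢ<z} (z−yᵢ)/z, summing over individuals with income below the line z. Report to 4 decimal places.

0.0330

Incomes under z: 8×R1,200 (q = 8 of N = 99).
Relative gaps: (2027−1200)/2027 = 0.4080 (×8).
Σ = 3.263937. Dividing by the full population N = 99 gives P₁ = 0.0330.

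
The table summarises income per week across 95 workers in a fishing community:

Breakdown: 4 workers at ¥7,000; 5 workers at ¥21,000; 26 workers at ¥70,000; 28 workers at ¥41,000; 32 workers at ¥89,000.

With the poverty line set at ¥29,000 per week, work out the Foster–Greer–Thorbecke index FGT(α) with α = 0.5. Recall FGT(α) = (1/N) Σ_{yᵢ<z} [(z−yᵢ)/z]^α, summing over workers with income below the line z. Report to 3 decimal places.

Below z: 4×¥7,000, 5×¥21,000 (q = 9 of N = 95).
Gap ratios (z−y)/z: (29000−7000)/29000 = 0.7586 (×4); (29000−21000)/29000 = 0.2759 (×5).
Raised to α = 0.5: 0.87099 (×4); 0.52523 (×5).
Sum = 6.110082; FGT(0.5) = 6.110082 / 95 = 0.064.

0.064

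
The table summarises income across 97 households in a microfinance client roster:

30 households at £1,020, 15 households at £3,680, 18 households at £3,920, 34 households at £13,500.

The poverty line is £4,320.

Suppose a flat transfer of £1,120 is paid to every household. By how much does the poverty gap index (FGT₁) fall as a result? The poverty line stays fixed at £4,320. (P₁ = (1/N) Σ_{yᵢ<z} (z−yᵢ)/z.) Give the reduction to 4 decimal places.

0.1203

Before: below the line — 30×£1,020, 15×£3,680, 18×£3,920; poverty gap index (FGT₁) = 0.276346.
After the £1,120 transfer: below the line — 30×£2,140; poverty gap index (FGT₁) = 0.156071.
Reduction = 0.276346 − 0.156071 = 0.1203.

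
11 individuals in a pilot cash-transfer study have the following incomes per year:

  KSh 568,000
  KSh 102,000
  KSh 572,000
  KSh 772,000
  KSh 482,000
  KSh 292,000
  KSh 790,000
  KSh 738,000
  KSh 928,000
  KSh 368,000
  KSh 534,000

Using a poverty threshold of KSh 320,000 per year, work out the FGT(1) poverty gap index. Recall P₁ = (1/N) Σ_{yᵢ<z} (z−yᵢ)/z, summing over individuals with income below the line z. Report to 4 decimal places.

Below the line: KSh 102,000, KSh 292,000 (q = 2 of N = 11).
Relative gaps: (320000−102000)/320000 = 0.6813; (320000−292000)/320000 = 0.0875.
Sum of shortfalls = 0.768750; P₁ averages over all N: 0.768750 / 11 = 0.0699.

0.0699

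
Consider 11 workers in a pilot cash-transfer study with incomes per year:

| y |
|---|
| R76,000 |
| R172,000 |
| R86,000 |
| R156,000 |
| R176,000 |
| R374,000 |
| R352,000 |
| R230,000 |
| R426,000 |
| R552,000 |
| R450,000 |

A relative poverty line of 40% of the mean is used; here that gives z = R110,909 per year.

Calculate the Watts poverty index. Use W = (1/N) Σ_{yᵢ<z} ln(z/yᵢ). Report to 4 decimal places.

0.0575

Below z: R76,000, R86,000 (q = 2 of N = 11).
ln(z/y) terms: ln(110909/76000) = 0.3780; ln(110909/86000) = 0.2544.
W = 0.632339 / 11 = 0.0575.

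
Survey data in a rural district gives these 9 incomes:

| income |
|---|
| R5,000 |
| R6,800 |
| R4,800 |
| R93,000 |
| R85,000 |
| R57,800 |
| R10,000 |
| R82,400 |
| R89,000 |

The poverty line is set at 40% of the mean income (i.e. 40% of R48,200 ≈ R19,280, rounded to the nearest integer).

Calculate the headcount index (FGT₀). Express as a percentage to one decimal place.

44.4%

4 of the 9 workers have income below R19,280.
H = 4/9 = 44.4%.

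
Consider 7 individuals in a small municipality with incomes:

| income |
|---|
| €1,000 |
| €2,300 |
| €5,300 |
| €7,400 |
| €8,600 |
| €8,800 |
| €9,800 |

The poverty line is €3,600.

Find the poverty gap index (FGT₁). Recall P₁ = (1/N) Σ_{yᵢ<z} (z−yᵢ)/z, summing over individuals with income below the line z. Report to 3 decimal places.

Poor units: €1,000, €2,300 (q = 2 of N = 7).
Gap ratios (z−y)/z: (3600−1000)/3600 = 0.7222; (3600−2300)/3600 = 0.3611.
Sum of shortfalls = 1.083333; P₁ averages over all N: 1.083333 / 7 = 0.155.

0.155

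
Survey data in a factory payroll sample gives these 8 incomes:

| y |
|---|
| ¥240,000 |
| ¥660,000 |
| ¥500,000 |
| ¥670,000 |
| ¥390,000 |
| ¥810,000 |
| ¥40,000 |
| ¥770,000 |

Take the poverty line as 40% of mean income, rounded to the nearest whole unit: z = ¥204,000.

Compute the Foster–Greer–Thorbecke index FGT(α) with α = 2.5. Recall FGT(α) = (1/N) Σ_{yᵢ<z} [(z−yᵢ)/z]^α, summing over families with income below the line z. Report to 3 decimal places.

Poor units: ¥40,000 (q = 1 of N = 8).
Normalized shortfalls: (204000−40000)/204000 = 0.8039.
Raised to α = 2.5: 0.57947.
Sum = 0.579474; FGT(2.5) = 0.579474 / 8 = 0.072.

0.072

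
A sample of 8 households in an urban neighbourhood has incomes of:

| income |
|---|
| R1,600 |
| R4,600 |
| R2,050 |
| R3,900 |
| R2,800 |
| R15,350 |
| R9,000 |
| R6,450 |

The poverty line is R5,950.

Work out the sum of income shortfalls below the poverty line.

R14,800

Below z: R1,600, R2,050, R2,800, R3,900, R4,600 (q = 5 of N = 8).
Individual gaps: 5950−1600 = 4350; 5950−2050 = 3900; 5950−2800 = 3150; 5950−3900 = 2050; 5950−4600 = 1350.
Aggregate gap = R14,800.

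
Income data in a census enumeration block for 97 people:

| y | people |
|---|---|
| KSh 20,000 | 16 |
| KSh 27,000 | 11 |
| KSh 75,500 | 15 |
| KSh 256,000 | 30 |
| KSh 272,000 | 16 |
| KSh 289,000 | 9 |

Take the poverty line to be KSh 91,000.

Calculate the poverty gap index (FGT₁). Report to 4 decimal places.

Below z: 16×KSh 20,000, 11×KSh 27,000, 15×KSh 75,500 (q = 42 of N = 97).
Relative gaps: (91000−20000)/91000 = 0.7802 (×16); (91000−27000)/91000 = 0.7033 (×11); (91000−75500)/91000 = 0.1703 (×15).
Σ = 22.774725. Dividing by the full population N = 97 gives P₁ = 0.2348.

0.2348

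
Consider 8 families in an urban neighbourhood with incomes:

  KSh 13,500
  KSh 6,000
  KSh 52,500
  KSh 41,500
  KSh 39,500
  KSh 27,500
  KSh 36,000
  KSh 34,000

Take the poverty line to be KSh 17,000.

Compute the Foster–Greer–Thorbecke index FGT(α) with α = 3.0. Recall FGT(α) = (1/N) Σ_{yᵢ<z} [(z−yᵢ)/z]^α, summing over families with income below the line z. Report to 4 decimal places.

Below z: KSh 6,000, KSh 13,500 (q = 2 of N = 8).
Normalized shortfalls: (17000−6000)/17000 = 0.6471; (17000−13500)/17000 = 0.2059.
Raised to α = 3.0: 0.27091; 0.00873.
Sum = 0.279641; FGT(3.0) = 0.279641 / 8 = 0.0350.

0.0350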